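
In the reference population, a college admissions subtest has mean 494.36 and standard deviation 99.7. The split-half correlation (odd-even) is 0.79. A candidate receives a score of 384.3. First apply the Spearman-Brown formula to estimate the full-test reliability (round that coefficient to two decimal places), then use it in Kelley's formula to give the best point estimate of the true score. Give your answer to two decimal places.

Spearman-Brown: ρ = 2r/(1 + r) = 2(0.79)/(1 + 0.79) = 1.580/1.79 = 0.8827 → 0.88
T̂ = 0.88(384.3) + 0.12(494.36) = 338.184 + 59.3232 = 397.507 → 397.51

397.51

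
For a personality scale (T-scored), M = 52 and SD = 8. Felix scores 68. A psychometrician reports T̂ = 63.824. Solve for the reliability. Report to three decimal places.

0.739

T̂ = ρX + (1 − ρ)μ  ⇒  T̂ − μ = ρ(X − μ)
ρ = (T̂ − μ)/(X − μ) = (63.824 − 52) / (68 − 52) = 11.824 / 16.0 = 0.73900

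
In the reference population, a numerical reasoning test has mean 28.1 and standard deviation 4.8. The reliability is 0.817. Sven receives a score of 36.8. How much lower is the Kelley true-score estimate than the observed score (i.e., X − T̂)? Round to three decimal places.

T̂ = ρX + (1 − ρ)μ
  = 0.817 × 36.8 + 0.183 × 28.1
  = 30.0656 + 5.1423
  = 35.20790
  ≈ 35.2079
X − T̂ = 36.8 − 35.2079 = 1.5921 → 1.592

1.592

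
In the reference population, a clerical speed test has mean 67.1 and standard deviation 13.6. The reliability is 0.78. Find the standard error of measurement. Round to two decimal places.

SEM = SD · √(1 − ρ) = 13.6 × √0.22 = 13.6 × 0.4690 = 6.379

6.38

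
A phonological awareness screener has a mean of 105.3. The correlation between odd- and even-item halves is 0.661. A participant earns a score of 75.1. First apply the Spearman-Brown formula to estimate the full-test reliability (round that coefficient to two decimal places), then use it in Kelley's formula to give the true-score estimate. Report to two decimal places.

Spearman-Brown: ρ = 2r/(1 + r) = 2(0.661)/(1 + 0.661) = 1.3220/1.661 = 0.7959 → 0.80
T̂ = 0.80(75.1) + 0.20(105.3) = 60.080 + 21.060 = 81.140 → 81.14

81.14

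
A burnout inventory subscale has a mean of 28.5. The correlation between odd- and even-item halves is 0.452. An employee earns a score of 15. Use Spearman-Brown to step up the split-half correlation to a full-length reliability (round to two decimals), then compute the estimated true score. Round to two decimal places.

20.13

Spearman-Brown: ρ = 2r/(1 + r) = 2(0.452)/(1 + 0.452) = 0.9040/1.452 = 0.6226 → 0.62
Weight the observed score by reliability and the mean by (1 − reliability): T̂ = 0.62·15 + 0.38·28.5 = 9.30 + 10.830 = 20.130.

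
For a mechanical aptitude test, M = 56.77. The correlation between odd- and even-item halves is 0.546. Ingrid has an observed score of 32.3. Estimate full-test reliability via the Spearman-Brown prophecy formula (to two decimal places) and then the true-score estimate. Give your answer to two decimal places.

39.40

Spearman-Brown: ρ = 2r/(1 + r) = 2(0.546)/(1 + 0.546) = 1.0920/1.546 = 0.7063 → 0.71
Kelley's formula gives T̂ = 0.71·32.3 + 0.29·56.77 = 22.933 + 16.4633 = 39.396.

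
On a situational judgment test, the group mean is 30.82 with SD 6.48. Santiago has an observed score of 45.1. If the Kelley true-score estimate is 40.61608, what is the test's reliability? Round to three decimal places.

0.686

T̂ = ρX + (1 − ρ)μ  ⇒  T̂ − μ = ρ(X − μ)
ρ = (T̂ − μ)/(X − μ) = (40.61608 − 30.82) / (45.1 − 30.82) = 9.79608 / 14.28 = 0.68600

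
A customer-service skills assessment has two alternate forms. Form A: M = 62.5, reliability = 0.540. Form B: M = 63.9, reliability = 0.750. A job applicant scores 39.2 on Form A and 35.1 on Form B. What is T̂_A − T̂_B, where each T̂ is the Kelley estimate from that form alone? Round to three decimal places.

T̂_A = 0.540(39.2) + 0.460(62.5) = 49.91800
T̂_B = 0.750(35.1) + 0.250(63.9) = 42.30000
T̂_A − T̂_B = 7.61800

7.618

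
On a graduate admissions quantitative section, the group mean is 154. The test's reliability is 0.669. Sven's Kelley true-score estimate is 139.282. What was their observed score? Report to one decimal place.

T̂ = ρX + (1 − ρ)μ  ⇒  X = (T̂ − (1 − ρ)μ) / ρ
X = (139.282 − 0.331 × 154) / 0.669 = (139.282 − 50.974) / 0.669 = 88.308 / 0.669 = 132.000

132.0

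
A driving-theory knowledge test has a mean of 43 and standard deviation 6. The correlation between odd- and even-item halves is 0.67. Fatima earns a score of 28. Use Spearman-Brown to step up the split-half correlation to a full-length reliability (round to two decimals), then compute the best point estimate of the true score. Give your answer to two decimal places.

Spearman-Brown: ρ = 2r/(1 + r) = 2(0.67)/(1 + 0.67) = 1.340/1.67 = 0.8024 → 0.80
T̂ = 0.80(28) + 0.20(43) = 22.40 + 8.60 = 31.000 → 31.00

31.00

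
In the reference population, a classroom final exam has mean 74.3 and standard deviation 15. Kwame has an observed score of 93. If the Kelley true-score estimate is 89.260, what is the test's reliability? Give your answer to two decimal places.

0.80

T̂ = ρX + (1 − ρ)μ  ⇒  T̂ − μ = ρ(X − μ)
ρ = (T̂ − μ)/(X − μ) = (89.260 − 74.3) / (93 − 74.3) = 14.960 / 18.7 = 0.8000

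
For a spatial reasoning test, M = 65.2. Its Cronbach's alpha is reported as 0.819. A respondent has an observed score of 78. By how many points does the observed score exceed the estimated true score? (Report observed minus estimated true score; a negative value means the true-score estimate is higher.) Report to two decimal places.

T̂ = 0.819(78) + 0.181(65.2) = 63.882 + 11.8012 = 75.6832 → 75.683
X − T̂ = 78 − 75.683 = 2.317 → 2.32

2.32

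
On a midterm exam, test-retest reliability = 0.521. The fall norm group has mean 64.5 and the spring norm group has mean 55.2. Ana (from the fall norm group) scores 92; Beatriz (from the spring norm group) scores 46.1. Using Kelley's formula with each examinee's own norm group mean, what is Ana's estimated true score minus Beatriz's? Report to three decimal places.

28.369

T̂_Ana = 0.521(92) + 0.479(64.5) = 78.82750
T̂_Beatriz = 0.521(46.1) + 0.479(55.2) = 50.45890
Difference = 78.82750 − 50.45890 = 28.36860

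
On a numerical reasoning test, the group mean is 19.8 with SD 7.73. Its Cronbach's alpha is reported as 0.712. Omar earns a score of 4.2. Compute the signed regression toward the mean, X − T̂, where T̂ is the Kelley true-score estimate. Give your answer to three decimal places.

-4.493

Regress the observed score toward the mean by the unreliability: T̂ = 0.712·4.2 + 0.288·19.8 = 2.9904 + 5.7024 = 8.69280.
X − T̂ = 4.2 − 8.6928 = -4.4928 → -4.493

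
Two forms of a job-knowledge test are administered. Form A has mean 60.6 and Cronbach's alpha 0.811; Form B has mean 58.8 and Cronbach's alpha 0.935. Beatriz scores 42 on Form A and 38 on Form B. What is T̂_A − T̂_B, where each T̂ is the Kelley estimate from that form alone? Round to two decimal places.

T̂_A = 0.811(42) + 0.189(60.6) = 45.5154
T̂_B = 0.935(38) + 0.065(58.8) = 39.3520
T̂_A − T̂_B = 6.1634

6.16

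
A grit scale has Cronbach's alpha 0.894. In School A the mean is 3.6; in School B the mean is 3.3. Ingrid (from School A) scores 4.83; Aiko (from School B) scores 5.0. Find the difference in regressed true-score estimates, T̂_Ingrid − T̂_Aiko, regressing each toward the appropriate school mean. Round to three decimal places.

-0.120

T̂_Ingrid = 0.894(4.83) + 0.106(3.6) = 4.69962
T̂_Aiko = 0.894(5.0) + 0.106(3.3) = 4.81980
Difference = 4.69962 − 4.81980 = -0.12018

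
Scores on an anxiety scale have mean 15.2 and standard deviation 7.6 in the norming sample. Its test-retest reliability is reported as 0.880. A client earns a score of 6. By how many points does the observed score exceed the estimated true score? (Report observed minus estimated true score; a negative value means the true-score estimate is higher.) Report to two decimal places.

-1.10

T̂ = ρX + (1 − ρ)μ
  = 0.880 × 6 + 0.120 × 15.2
  = 5.280 + 1.8240
  = 7.1040
  ≈ 7.104
X − T̂ = 6 − 7.104 = -1.104 → -1.10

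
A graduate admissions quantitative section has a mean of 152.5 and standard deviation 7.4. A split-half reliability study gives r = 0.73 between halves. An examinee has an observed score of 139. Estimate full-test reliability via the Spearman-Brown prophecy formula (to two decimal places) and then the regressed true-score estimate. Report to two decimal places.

Spearman-Brown: ρ = 2r/(1 + r) = 2(0.73)/(1 + 0.73) = 1.460/1.73 = 0.8439 → 0.84
T̂ = 0.84(139) + 0.16(152.5) = 116.76 + 24.400 = 141.160 → 141.16

141.16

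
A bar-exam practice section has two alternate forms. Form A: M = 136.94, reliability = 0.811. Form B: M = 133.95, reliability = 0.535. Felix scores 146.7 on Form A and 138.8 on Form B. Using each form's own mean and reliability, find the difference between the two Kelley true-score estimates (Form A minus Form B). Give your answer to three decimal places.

T̂_A = 0.811(146.7) + 0.189(136.94) = 144.85536
T̂_B = 0.535(138.8) + 0.465(133.95) = 136.54475
T̂_A − T̂_B = 8.31061

8.311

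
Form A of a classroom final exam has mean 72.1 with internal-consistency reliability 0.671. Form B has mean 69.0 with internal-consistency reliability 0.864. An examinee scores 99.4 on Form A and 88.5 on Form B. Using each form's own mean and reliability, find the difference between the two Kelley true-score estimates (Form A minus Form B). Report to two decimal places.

4.57

T̂_A = 0.671(99.4) + 0.329(72.1) = 90.4183
T̂_B = 0.864(88.5) + 0.136(69.0) = 85.8480
T̂_A − T̂_B = 4.5703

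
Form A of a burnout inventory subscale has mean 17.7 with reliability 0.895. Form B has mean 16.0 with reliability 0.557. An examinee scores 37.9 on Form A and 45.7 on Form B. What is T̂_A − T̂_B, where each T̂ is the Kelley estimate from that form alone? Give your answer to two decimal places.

T̂_A = 0.895(37.9) + 0.105(17.7) = 35.7790
T̂_B = 0.557(45.7) + 0.443(16.0) = 32.5429
T̂_A − T̂_B = 3.2361

3.24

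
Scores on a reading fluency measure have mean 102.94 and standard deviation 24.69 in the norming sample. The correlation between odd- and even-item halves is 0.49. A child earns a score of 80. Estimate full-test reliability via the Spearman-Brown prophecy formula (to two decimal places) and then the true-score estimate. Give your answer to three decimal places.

87.800

Spearman-Brown: ρ = 2r/(1 + r) = 2(0.49)/(1 + 0.49) = 0.980/1.49 = 0.6577 → 0.66
T̂ = ρX + (1 − ρ)μ
  = 0.66 × 80 + 0.34 × 102.94
  = 52.80 + 34.9996
  = 87.7996
  ≈ 87.800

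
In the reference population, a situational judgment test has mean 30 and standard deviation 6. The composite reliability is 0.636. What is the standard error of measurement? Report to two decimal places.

SEM = SD · √(1 − ρ) = 6 × √0.364 = 6 × 0.6033 = 3.620

3.62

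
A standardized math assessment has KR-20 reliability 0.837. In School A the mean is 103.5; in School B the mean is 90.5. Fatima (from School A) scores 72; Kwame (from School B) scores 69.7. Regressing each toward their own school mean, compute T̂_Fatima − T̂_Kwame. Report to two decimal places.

4.04

T̂_Fatima = 0.837(72) + 0.163(103.5) = 77.1345
T̂_Kwame = 0.837(69.7) + 0.163(90.5) = 73.0904
Difference = 77.1345 − 73.0904 = 4.0441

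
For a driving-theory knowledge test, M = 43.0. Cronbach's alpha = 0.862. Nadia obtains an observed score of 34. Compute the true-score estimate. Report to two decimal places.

35.24

Kelley's formula gives T̂ = 0.862·34 + 0.138·43.0 = 29.308 + 5.9340 = 35.242.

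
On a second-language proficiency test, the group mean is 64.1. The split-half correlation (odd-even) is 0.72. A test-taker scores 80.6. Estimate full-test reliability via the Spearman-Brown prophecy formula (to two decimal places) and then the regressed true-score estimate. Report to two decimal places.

Spearman-Brown: ρ = 2r/(1 + r) = 2(0.72)/(1 + 0.72) = 1.440/1.72 = 0.8372 → 0.84
Weight the observed score by reliability and the mean by (1 − reliability): T̂ = 0.84·80.6 + 0.16·64.1 = 67.704 + 10.256 = 77.960.

77.96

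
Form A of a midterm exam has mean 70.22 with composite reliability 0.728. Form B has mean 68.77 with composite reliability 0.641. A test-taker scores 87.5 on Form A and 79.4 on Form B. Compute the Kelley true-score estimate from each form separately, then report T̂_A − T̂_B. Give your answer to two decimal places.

7.22

T̂_A = 0.728(87.5) + 0.272(70.22) = 82.7998
T̂_B = 0.641(79.4) + 0.359(68.77) = 75.5838
T̂_A − T̂_B = 7.2160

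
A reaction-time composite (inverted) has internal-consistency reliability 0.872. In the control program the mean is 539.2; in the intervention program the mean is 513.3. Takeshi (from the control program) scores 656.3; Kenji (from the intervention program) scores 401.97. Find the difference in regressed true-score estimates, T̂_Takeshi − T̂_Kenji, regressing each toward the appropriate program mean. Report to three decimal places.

225.091

T̂_Takeshi = 0.872(656.3) + 0.128(539.2) = 641.31120
T̂_Kenji = 0.872(401.97) + 0.128(513.3) = 416.22024
Difference = 641.31120 − 416.22024 = 225.09096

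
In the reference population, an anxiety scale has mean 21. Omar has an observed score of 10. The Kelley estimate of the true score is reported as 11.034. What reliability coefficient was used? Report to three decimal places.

T̂ = ρX + (1 − ρ)μ  ⇒  T̂ − μ = ρ(X − μ)
ρ = (T̂ − μ)/(X − μ) = (11.034 − 21) / (10 − 21) = -9.966 / -11.0 = 0.90600

0.906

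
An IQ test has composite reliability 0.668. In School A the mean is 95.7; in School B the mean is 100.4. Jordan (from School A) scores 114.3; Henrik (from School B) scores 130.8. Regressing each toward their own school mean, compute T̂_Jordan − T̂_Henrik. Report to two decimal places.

-12.58

T̂_Jordan = 0.668(114.3) + 0.332(95.7) = 108.1248
T̂_Henrik = 0.668(130.8) + 0.332(100.4) = 120.7072
Difference = 108.1248 − 120.7072 = -12.5824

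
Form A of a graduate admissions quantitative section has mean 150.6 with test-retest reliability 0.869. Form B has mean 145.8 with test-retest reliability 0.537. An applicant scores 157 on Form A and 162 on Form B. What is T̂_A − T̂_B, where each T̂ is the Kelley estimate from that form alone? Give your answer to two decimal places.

1.66

T̂_A = 0.869(157) + 0.131(150.6) = 156.1616
T̂_B = 0.537(162) + 0.463(145.8) = 154.4994
T̂_A − T̂_B = 1.6622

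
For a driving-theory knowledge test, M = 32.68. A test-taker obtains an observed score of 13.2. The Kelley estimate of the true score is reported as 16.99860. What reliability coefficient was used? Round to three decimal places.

0.805

T̂ = ρX + (1 − ρ)μ  ⇒  T̂ − μ = ρ(X − μ)
ρ = (T̂ − μ)/(X − μ) = (16.99860 − 32.68) / (13.2 − 32.68) = -15.68140 / -19.48 = 0.80500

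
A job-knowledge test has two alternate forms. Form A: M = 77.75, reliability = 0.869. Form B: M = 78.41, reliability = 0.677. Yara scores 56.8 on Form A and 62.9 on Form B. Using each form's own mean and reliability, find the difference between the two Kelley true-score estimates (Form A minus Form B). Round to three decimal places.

-8.365

T̂_A = 0.869(56.8) + 0.131(77.75) = 59.54445
T̂_B = 0.677(62.9) + 0.323(78.41) = 67.90973
T̂_A − T̂_B = -8.36528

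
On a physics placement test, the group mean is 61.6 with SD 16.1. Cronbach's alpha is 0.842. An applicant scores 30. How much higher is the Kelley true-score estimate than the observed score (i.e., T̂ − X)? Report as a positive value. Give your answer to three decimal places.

Regress the observed score toward the mean by the unreliability: T̂ = 0.842·30 + 0.158·61.6 = 25.260 + 9.7328 = 34.99280.
T̂ − X = 34.9928 − 30 = 4.9928 → 4.993

4.993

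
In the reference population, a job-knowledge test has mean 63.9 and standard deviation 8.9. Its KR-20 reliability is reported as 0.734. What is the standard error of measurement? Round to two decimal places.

4.59

SEM = SD · √(1 − ρ) = 8.9 × √0.266 = 8.9 × 0.5158 = 4.590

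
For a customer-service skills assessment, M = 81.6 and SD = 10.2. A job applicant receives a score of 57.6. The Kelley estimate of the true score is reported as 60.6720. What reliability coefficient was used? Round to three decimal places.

0.872

T̂ = ρX + (1 − ρ)μ  ⇒  T̂ − μ = ρ(X − μ)
ρ = (T̂ − μ)/(X − μ) = (60.6720 − 81.6) / (57.6 − 81.6) = -20.9280 / -24.0 = 0.87200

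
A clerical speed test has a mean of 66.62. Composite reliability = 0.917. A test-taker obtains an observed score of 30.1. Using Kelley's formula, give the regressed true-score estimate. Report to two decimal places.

33.13

T̂ = ρX + (1 − ρ)μ
  = 0.917 × 30.1 + 0.083 × 66.62
  = 27.6017 + 5.52946
  = 33.131
  ≈ 33.13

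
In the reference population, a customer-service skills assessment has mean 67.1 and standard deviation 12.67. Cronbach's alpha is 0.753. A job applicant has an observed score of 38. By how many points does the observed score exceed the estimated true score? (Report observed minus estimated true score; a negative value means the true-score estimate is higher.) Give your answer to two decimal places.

T̂ = ρX + (1 − ρ)μ
  = 0.753 × 38 + 0.247 × 67.1
  = 28.614 + 16.5737
  = 45.1877
  ≈ 45.188
X − T̂ = 38 − 45.188 = -7.188 → -7.19

-7.19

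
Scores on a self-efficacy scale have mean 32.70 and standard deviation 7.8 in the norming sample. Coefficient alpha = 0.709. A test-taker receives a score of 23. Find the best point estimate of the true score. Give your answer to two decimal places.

Kelley's formula gives T̂ = 0.709·23 + 0.291·32.70 = 16.307 + 9.51570 = 25.823.

25.82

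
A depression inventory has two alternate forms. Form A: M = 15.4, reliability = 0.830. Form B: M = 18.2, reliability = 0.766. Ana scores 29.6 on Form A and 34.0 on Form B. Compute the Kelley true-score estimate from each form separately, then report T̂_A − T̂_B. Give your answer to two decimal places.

-3.12

T̂_A = 0.830(29.6) + 0.170(15.4) = 27.1860
T̂_B = 0.766(34.0) + 0.234(18.2) = 30.3028
T̂_A − T̂_B = -3.1168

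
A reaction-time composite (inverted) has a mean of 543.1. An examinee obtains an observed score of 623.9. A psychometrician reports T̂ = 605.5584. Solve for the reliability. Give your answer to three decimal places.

T̂ = ρX + (1 − ρ)μ  ⇒  T̂ − μ = ρ(X − μ)
ρ = (T̂ − μ)/(X − μ) = (605.5584 − 543.1) / (623.9 − 543.1) = 62.4584 / 80.8 = 0.77300

0.773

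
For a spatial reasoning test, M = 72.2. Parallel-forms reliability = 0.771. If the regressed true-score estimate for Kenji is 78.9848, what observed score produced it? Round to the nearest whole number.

81

T̂ = ρX + (1 − ρ)μ  ⇒  X = (T̂ − (1 − ρ)μ) / ρ
X = (78.9848 − 0.229 × 72.2) / 0.771 = (78.9848 − 16.5338) / 0.771 = 62.4510 / 0.771 = 81.00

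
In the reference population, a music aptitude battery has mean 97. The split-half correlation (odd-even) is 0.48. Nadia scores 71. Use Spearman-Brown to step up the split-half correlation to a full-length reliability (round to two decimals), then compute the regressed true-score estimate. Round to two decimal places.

Spearman-Brown: ρ = 2r/(1 + r) = 2(0.48)/(1 + 0.48) = 0.960/1.48 = 0.6486 → 0.65
T̂ = ρX + (1 − ρ)μ
  = 0.65 × 71 + 0.35 × 97
  = 46.15 + 33.95
  = 80.100
  ≈ 80.10

80.10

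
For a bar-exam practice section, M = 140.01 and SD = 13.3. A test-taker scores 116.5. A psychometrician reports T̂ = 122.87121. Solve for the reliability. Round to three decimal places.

T̂ = ρX + (1 − ρ)μ  ⇒  T̂ − μ = ρ(X − μ)
ρ = (T̂ − μ)/(X − μ) = (122.87121 − 140.01) / (116.5 − 140.01) = -17.13879 / -23.51 = 0.72900

0.729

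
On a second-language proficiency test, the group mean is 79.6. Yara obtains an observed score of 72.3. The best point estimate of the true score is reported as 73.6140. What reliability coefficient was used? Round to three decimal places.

T̂ = ρX + (1 − ρ)μ  ⇒  T̂ − μ = ρ(X − μ)
ρ = (T̂ − μ)/(X − μ) = (73.6140 − 79.6) / (72.3 − 79.6) = -5.9860 / -7.3 = 0.82000

0.820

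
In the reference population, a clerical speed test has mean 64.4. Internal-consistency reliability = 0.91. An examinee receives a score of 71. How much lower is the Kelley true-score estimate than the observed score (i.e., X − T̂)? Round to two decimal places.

0.59

T̂ = 0.91(71) + 0.09(64.4) = 64.61 + 5.796 = 70.4060 → 70.406
X − T̂ = 71 − 70.406 = 0.594 → 0.59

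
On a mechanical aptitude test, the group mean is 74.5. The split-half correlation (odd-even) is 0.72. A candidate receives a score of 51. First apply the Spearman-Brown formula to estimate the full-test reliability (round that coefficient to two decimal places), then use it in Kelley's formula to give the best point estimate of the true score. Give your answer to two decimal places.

Spearman-Brown: ρ = 2r/(1 + r) = 2(0.72)/(1 + 0.72) = 1.440/1.72 = 0.8372 → 0.84
T̂ = ρX + (1 − ρ)μ
  = 0.84 × 51 + 0.16 × 74.5
  = 42.84 + 11.920
  = 54.760
  ≈ 54.76

54.76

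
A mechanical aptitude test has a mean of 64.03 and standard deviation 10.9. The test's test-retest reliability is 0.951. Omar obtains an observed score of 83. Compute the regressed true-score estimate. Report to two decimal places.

T̂ = ρX + (1 − ρ)μ
  = 0.951 × 83 + 0.049 × 64.03
  = 78.933 + 3.13747
  = 82.070
  ≈ 82.07

82.07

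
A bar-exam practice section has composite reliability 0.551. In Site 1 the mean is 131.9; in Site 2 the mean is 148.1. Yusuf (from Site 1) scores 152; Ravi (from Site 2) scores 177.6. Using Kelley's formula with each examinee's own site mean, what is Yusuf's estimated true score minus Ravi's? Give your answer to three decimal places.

T̂_Yusuf = 0.551(152) + 0.449(131.9) = 142.97510
T̂_Ravi = 0.551(177.6) + 0.449(148.1) = 164.35450
Difference = 142.97510 − 164.35450 = -21.37940

-21.379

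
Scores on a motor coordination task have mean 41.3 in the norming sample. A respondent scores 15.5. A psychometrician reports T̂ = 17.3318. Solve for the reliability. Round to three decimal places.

0.929

T̂ = ρX + (1 − ρ)μ  ⇒  T̂ − μ = ρ(X − μ)
ρ = (T̂ − μ)/(X − μ) = (17.3318 − 41.3) / (15.5 − 41.3) = -23.9682 / -25.8 = 0.92900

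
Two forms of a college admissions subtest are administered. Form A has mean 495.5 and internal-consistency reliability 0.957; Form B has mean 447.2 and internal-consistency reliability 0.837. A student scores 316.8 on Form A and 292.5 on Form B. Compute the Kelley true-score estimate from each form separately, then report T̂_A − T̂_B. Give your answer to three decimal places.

6.768

T̂_A = 0.957(316.8) + 0.043(495.5) = 324.48410
T̂_B = 0.837(292.5) + 0.163(447.2) = 317.71610
T̂_A − T̂_B = 6.76800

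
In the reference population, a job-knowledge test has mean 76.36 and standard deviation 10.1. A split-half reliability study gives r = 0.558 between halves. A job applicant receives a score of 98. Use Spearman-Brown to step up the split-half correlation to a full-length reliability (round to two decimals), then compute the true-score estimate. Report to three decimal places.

91.941

Spearman-Brown: ρ = 2r/(1 + r) = 2(0.558)/(1 + 0.558) = 1.1160/1.558 = 0.7163 → 0.72
T̂ = 0.72(98) + 0.28(76.36) = 70.56 + 21.3808 = 91.9408 → 91.941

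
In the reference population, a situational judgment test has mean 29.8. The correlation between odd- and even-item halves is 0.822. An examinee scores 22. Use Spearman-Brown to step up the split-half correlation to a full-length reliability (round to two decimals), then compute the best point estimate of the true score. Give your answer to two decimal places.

22.78

Spearman-Brown: ρ = 2r/(1 + r) = 2(0.822)/(1 + 0.822) = 1.6440/1.822 = 0.9023 → 0.90
T̂ = ρX + (1 − ρ)μ
  = 0.90 × 22 + 0.10 × 29.8
  = 19.80 + 2.980
  = 22.780
  ≈ 22.78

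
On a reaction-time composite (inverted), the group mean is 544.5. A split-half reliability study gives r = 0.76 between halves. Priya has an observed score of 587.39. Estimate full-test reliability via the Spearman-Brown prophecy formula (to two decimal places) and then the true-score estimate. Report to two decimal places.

581.39

Spearman-Brown: ρ = 2r/(1 + r) = 2(0.76)/(1 + 0.76) = 1.520/1.76 = 0.8636 → 0.86
T̂ = ρX + (1 − ρ)μ
  = 0.86 × 587.39 + 0.14 × 544.5
  = 505.1554 + 76.230
  = 581.385
  ≈ 581.39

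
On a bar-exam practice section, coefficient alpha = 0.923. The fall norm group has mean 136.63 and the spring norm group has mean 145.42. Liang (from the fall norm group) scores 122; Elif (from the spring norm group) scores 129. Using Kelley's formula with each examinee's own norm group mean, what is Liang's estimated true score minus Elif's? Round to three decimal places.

T̂_Liang = 0.923(122) + 0.077(136.63) = 123.12651
T̂_Elif = 0.923(129) + 0.077(145.42) = 130.26434
Difference = 123.12651 − 130.26434 = -7.13783

-7.138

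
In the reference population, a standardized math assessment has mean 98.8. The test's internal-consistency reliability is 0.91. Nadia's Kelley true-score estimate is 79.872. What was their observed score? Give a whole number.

78

T̂ = ρX + (1 − ρ)μ  ⇒  X = (T̂ − (1 − ρ)μ) / ρ
X = (79.872 − 0.09 × 98.8) / 0.91 = (79.872 − 8.892) / 0.91 = 70.980 / 0.91 = 78.00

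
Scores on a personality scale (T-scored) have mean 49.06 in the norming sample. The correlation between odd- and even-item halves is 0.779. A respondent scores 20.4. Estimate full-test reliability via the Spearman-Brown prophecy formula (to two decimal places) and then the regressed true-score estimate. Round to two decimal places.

Spearman-Brown: ρ = 2r/(1 + r) = 2(0.779)/(1 + 0.779) = 1.5580/1.779 = 0.8758 → 0.88
Regress the observed score toward the mean by the unreliability: T̂ = 0.88·20.4 + 0.12·49.06 = 17.952 + 5.8872 = 23.839.

23.84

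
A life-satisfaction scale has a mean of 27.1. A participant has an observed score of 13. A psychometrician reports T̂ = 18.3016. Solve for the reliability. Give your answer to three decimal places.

T̂ = ρX + (1 − ρ)μ  ⇒  T̂ − μ = ρ(X − μ)
ρ = (T̂ − μ)/(X − μ) = (18.3016 − 27.1) / (13 − 27.1) = -8.7984 / -14.1 = 0.62400

0.624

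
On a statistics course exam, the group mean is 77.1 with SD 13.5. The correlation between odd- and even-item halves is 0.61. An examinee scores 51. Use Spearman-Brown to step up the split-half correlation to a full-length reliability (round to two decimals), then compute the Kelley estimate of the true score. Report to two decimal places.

57.26

Spearman-Brown: ρ = 2r/(1 + r) = 2(0.61)/(1 + 0.61) = 1.220/1.61 = 0.7578 → 0.76
T̂ = 0.76(51) + 0.24(77.1) = 38.76 + 18.504 = 57.264 → 57.26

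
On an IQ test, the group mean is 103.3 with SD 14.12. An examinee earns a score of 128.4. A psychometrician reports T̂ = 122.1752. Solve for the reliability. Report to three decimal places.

0.752

T̂ = ρX + (1 − ρ)μ  ⇒  T̂ − μ = ρ(X − μ)
ρ = (T̂ − μ)/(X − μ) = (122.1752 − 103.3) / (128.4 − 103.3) = 18.8752 / 25.1 = 0.75200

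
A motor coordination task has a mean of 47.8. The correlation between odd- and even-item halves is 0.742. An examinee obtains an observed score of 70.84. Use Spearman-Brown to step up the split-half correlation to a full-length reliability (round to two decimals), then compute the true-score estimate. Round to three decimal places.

Spearman-Brown: ρ = 2r/(1 + r) = 2(0.742)/(1 + 0.742) = 1.4840/1.742 = 0.8519 → 0.85
T̂ = ρX + (1 − ρ)μ
  = 0.85 × 70.84 + 0.15 × 47.8
  = 60.2140 + 7.170
  = 67.3840
  ≈ 67.384

67.384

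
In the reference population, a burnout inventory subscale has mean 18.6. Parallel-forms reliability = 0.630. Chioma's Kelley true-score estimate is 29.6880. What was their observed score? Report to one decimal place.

36.2

T̂ = ρX + (1 − ρ)μ  ⇒  X = (T̂ − (1 − ρ)μ) / ρ
X = (29.6880 − 0.370 × 18.6) / 0.630 = (29.6880 − 6.8820) / 0.630 = 22.8060 / 0.630 = 36.200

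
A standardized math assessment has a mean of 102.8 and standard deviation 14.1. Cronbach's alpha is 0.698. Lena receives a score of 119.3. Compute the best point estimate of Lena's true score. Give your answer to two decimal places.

114.32

T̂ = ρX + (1 − ρ)μ
  = 0.698 × 119.3 + 0.302 × 102.8
  = 83.2714 + 31.0456
  = 114.317
  ≈ 114.32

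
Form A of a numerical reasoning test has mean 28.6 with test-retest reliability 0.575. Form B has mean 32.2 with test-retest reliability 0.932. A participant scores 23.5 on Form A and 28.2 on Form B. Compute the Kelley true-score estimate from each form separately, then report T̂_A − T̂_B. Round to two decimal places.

T̂_A = 0.575(23.5) + 0.425(28.6) = 25.6675
T̂_B = 0.932(28.2) + 0.068(32.2) = 28.4720
T̂_A − T̂_B = -2.8045

-2.80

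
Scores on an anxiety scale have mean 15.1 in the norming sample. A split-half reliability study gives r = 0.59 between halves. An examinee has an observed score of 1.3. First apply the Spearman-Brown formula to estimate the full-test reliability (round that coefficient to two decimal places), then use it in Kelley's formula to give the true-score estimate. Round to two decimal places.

Spearman-Brown: ρ = 2r/(1 + r) = 2(0.59)/(1 + 0.59) = 1.180/1.59 = 0.7421 → 0.74
Kelley's formula gives T̂ = 0.74·1.3 + 0.26·15.1 = 0.962 + 3.926 = 4.888.

4.89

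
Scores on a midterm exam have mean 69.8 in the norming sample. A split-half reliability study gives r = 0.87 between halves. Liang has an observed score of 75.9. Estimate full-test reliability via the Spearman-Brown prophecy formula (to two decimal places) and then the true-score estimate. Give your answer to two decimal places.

Spearman-Brown: ρ = 2r/(1 + r) = 2(0.87)/(1 + 0.87) = 1.740/1.87 = 0.9305 → 0.93
Weight the observed score by reliability and the mean by (1 − reliability): T̂ = 0.93·75.9 + 0.07·69.8 = 70.587 + 4.886 = 75.473.

75.47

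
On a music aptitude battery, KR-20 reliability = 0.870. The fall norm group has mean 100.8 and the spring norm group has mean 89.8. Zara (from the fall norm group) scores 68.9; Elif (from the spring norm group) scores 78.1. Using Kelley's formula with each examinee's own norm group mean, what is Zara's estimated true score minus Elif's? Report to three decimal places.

-6.574

T̂_Zara = 0.870(68.9) + 0.130(100.8) = 73.04700
T̂_Elif = 0.870(78.1) + 0.130(89.8) = 79.62100
Difference = 73.04700 − 79.62100 = -6.57400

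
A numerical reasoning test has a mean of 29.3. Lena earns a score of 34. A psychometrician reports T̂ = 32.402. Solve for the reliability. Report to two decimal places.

0.66

T̂ = ρX + (1 − ρ)μ  ⇒  T̂ − μ = ρ(X − μ)
ρ = (T̂ − μ)/(X − μ) = (32.402 − 29.3) / (34 − 29.3) = 3.102 / 4.7 = 0.6600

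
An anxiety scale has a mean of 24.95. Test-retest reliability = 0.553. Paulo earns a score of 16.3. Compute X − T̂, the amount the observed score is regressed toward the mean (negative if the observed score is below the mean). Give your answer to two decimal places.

T̂ = ρX + (1 − ρ)μ
  = 0.553 × 16.3 + 0.447 × 24.95
  = 9.0139 + 11.15265
  = 20.1666
  ≈ 20.167
X − T̂ = 16.3 − 20.167 = -3.867 → -3.87

-3.87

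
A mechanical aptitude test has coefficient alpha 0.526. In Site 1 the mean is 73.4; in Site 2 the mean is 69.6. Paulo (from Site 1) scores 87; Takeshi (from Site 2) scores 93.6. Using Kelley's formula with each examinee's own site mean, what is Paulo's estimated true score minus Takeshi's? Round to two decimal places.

T̂_Paulo = 0.526(87) + 0.474(73.4) = 80.5536
T̂_Takeshi = 0.526(93.6) + 0.474(69.6) = 82.2240
Difference = 80.5536 − 82.2240 = -1.6704

-1.67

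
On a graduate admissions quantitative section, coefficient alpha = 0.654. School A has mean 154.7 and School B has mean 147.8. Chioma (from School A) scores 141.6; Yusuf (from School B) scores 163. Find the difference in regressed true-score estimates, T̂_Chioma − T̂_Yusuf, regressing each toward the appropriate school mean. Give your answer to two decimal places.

-11.61

T̂_Chioma = 0.654(141.6) + 0.346(154.7) = 146.1326
T̂_Yusuf = 0.654(163) + 0.346(147.8) = 157.7408
Difference = 146.1326 − 157.7408 = -11.6082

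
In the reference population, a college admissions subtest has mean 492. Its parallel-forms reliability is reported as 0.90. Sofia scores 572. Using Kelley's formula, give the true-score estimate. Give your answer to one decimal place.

564.0

Regress the observed score toward the mean by the unreliability: T̂ = 0.90·572 + 0.10·492 = 514.80 + 49.20 = 564.00.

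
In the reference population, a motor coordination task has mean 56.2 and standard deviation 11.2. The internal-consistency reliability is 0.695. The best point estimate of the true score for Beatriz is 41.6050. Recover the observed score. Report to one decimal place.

35.2

T̂ = ρX + (1 − ρ)μ  ⇒  X = (T̂ − (1 − ρ)μ) / ρ
X = (41.6050 − 0.305 × 56.2) / 0.695 = (41.6050 − 17.1410) / 0.695 = 24.4640 / 0.695 = 35.200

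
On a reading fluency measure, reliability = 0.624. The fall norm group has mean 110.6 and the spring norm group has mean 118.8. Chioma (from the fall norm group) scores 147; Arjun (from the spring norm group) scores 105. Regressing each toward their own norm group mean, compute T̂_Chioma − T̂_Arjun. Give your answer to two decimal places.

T̂_Chioma = 0.624(147) + 0.376(110.6) = 133.3136
T̂_Arjun = 0.624(105) + 0.376(118.8) = 110.1888
Difference = 133.3136 − 110.1888 = 23.1248

23.12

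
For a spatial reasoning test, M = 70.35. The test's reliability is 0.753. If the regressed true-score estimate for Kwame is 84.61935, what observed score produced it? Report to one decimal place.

T̂ = ρX + (1 − ρ)μ  ⇒  X = (T̂ − (1 − ρ)μ) / ρ
X = (84.61935 − 0.247 × 70.35) / 0.753 = (84.61935 − 17.37645) / 0.753 = 67.24290 / 0.753 = 89.300

89.3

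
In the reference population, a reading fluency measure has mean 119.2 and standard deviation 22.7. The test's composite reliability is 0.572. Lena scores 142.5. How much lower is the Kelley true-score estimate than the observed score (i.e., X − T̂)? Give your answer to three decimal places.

T̂ = 0.572(142.5) + 0.428(119.2) = 81.5100 + 51.0176 = 132.52760 → 132.5276
X − T̂ = 142.5 − 132.5276 = 9.9724 → 9.972

9.972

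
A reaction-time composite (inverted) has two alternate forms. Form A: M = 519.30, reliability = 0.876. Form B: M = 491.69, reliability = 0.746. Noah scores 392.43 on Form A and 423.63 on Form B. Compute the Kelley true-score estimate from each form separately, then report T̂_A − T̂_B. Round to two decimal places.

T̂_A = 0.876(392.43) + 0.124(519.30) = 408.1619
T̂_B = 0.746(423.63) + 0.254(491.69) = 440.9172
T̂_A − T̂_B = -32.7554

-32.76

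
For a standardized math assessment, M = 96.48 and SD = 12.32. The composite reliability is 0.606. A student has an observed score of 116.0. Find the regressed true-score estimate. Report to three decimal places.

Kelley's formula gives T̂ = 0.606·116.0 + 0.394·96.48 = 70.2960 + 38.01312 = 108.3091.

108.309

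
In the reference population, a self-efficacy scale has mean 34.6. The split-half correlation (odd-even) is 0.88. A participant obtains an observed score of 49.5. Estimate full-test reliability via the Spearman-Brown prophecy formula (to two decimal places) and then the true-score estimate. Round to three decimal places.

Spearman-Brown: ρ = 2r/(1 + r) = 2(0.88)/(1 + 0.88) = 1.760/1.88 = 0.9362 → 0.94
T̂ = 0.94(49.5) + 0.06(34.6) = 46.530 + 2.076 = 48.6060 → 48.606

48.606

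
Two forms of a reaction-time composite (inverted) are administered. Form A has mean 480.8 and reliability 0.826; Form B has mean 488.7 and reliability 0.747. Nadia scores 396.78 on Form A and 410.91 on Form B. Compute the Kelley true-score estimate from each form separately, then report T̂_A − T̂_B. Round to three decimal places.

T̂_A = 0.826(396.78) + 0.174(480.8) = 411.39948
T̂_B = 0.747(410.91) + 0.253(488.7) = 430.59087
T̂_A − T̂_B = -19.19139

-19.191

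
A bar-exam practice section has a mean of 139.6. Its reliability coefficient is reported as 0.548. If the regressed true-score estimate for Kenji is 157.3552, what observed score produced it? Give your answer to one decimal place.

172.0

T̂ = ρX + (1 − ρ)μ  ⇒  X = (T̂ − (1 − ρ)μ) / ρ
X = (157.3552 − 0.452 × 139.6) / 0.548 = (157.3552 − 63.0992) / 0.548 = 94.2560 / 0.548 = 172.000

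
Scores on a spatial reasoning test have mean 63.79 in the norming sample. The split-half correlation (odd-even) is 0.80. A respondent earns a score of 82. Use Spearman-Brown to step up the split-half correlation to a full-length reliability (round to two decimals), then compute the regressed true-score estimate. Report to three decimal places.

79.997

Spearman-Brown: ρ = 2r/(1 + r) = 2(0.80)/(1 + 0.80) = 1.600/1.80 = 0.8889 → 0.89
T̂ = 0.89(82) + 0.11(63.79) = 72.98 + 7.0169 = 79.9969 → 79.997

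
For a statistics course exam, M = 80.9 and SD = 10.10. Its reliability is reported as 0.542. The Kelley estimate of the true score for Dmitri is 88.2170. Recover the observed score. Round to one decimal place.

T̂ = ρX + (1 − ρ)μ  ⇒  X = (T̂ − (1 − ρ)μ) / ρ
X = (88.2170 − 0.458 × 80.9) / 0.542 = (88.2170 − 37.0522) / 0.542 = 51.1648 / 0.542 = 94.400

94.4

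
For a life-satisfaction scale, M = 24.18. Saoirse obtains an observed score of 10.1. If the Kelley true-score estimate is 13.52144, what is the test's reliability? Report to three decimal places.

0.757

T̂ = ρX + (1 − ρ)μ  ⇒  T̂ − μ = ρ(X − μ)
ρ = (T̂ − μ)/(X − μ) = (13.52144 − 24.18) / (10.1 − 24.18) = -10.65856 / -14.08 = 0.75700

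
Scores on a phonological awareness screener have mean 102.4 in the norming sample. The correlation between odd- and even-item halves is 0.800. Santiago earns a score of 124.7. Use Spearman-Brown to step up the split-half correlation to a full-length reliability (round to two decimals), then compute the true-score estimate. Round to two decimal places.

122.25

Spearman-Brown: ρ = 2r/(1 + r) = 2(0.800)/(1 + 0.800) = 1.6000/1.800 = 0.8889 → 0.89
T̂ = ρX + (1 − ρ)μ
  = 0.89 × 124.7 + 0.11 × 102.4
  = 110.983 + 11.264
  = 122.247
  ≈ 122.25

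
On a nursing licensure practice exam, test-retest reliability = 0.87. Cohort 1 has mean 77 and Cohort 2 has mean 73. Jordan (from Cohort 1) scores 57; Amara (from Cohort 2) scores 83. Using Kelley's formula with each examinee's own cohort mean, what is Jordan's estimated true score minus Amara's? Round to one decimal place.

T̂_Jordan = 0.87(57) + 0.13(77) = 59.600
T̂_Amara = 0.87(83) + 0.13(73) = 81.700
Difference = 59.600 − 81.700 = -22.100

-22.1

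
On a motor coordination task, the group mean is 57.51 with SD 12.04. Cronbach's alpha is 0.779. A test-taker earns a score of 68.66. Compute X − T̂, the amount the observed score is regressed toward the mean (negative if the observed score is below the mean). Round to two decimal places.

T̂ = ρX + (1 − ρ)μ
  = 0.779 × 68.66 + 0.221 × 57.51
  = 53.48614 + 12.70971
  = 66.1958
  ≈ 66.196
X − T̂ = 68.66 − 66.196 = 2.464 → 2.46

2.46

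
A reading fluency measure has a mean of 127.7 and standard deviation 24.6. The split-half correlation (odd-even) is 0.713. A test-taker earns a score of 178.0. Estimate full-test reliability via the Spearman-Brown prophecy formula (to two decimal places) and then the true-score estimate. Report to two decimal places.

169.45

Spearman-Brown: ρ = 2r/(1 + r) = 2(0.713)/(1 + 0.713) = 1.4260/1.713 = 0.8325 → 0.83
T̂ = 0.83(178.0) + 0.17(127.7) = 147.740 + 21.709 = 169.449 → 169.45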